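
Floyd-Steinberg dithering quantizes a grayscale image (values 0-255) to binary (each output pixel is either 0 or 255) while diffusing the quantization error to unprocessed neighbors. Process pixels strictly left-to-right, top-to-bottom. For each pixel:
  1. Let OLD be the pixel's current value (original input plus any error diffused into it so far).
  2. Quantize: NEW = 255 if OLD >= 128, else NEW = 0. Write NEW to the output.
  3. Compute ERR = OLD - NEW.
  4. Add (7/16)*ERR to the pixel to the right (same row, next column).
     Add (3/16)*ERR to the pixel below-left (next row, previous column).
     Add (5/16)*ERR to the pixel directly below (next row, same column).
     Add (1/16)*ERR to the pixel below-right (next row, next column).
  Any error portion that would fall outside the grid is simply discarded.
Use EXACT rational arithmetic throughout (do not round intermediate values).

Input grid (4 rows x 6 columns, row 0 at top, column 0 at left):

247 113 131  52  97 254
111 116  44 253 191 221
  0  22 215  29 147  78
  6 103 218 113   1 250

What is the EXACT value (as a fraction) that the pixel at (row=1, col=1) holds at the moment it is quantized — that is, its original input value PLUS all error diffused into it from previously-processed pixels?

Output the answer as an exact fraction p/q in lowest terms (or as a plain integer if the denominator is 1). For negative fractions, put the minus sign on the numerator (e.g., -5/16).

(0,0): OLD=247 → NEW=255, ERR=-8
(0,1): OLD=219/2 → NEW=0, ERR=219/2
(0,2): OLD=5725/32 → NEW=255, ERR=-2435/32
(0,3): OLD=9579/512 → NEW=0, ERR=9579/512
(0,4): OLD=861677/8192 → NEW=0, ERR=861677/8192
(0,5): OLD=39324027/131072 → NEW=255, ERR=5900667/131072
(1,0): OLD=4129/32 → NEW=255, ERR=-4031/32
(1,1): OLD=20567/256 → NEW=0, ERR=20567/256
Target (1,1): original=116, with diffused error = 20567/256

Answer: 20567/256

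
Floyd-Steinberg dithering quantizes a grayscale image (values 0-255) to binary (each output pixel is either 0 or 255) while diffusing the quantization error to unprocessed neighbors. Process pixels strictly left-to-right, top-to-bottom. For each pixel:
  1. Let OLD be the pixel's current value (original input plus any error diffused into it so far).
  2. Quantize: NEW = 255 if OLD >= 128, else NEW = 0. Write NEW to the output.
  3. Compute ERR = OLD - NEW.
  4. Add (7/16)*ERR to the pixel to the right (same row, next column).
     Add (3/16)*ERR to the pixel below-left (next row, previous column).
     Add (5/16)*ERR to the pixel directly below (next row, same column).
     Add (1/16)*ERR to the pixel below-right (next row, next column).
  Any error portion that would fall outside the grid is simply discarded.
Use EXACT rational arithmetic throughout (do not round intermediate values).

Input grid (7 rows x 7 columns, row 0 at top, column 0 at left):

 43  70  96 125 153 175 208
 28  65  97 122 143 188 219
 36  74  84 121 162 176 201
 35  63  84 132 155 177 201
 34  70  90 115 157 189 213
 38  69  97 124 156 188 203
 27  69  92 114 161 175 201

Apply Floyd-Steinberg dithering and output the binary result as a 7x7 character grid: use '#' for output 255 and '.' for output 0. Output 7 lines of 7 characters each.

Answer: ..#.###
...#.##
.#.#.#.
...####
.#..#.#
..#.###
...#.#.

Derivation:
(0,0): OLD=43 → NEW=0, ERR=43
(0,1): OLD=1421/16 → NEW=0, ERR=1421/16
(0,2): OLD=34523/256 → NEW=255, ERR=-30757/256
(0,3): OLD=296701/4096 → NEW=0, ERR=296701/4096
(0,4): OLD=12103915/65536 → NEW=255, ERR=-4607765/65536
(0,5): OLD=151246445/1048576 → NEW=255, ERR=-116140435/1048576
(0,6): OLD=2676677883/16777216 → NEW=255, ERR=-1601512197/16777216
(1,0): OLD=14871/256 → NEW=0, ERR=14871/256
(1,1): OLD=201377/2048 → NEW=0, ERR=201377/2048
(1,2): OLD=7969589/65536 → NEW=0, ERR=7969589/65536
(1,3): OLD=46438097/262144 → NEW=255, ERR=-20408623/262144
(1,4): OLD=1186613395/16777216 → NEW=0, ERR=1186613395/16777216
(1,5): OLD=21748400131/134217728 → NEW=255, ERR=-12477120509/134217728
(1,6): OLD=304032611789/2147483648 → NEW=255, ERR=-243575718451/2147483648
(2,0): OLD=2378619/32768 → NEW=0, ERR=2378619/32768
(2,1): OLD=170831353/1048576 → NEW=255, ERR=-96555527/1048576
(2,2): OLD=1229166123/16777216 → NEW=0, ERR=1229166123/16777216
(2,3): OLD=20077074323/134217728 → NEW=255, ERR=-14148446317/134217728
(2,4): OLD=124218593027/1073741824 → NEW=0, ERR=124218593027/1073741824
(2,5): OLD=6209363973633/34359738368 → NEW=255, ERR=-2552369310207/34359738368
(2,6): OLD=69954133093655/549755813888 → NEW=0, ERR=69954133093655/549755813888
(3,0): OLD=678115019/16777216 → NEW=0, ERR=678115019/16777216
(3,1): OLD=9419573999/134217728 → NEW=0, ERR=9419573999/134217728
(3,2): OLD=120343921469/1073741824 → NEW=0, ERR=120343921469/1073741824
(3,3): OLD=748883685211/4294967296 → NEW=255, ERR=-346332975269/4294967296
(3,4): OLD=74413369234123/549755813888 → NEW=255, ERR=-65774363307317/549755813888
(3,5): OLD=582880347936913/4398046511104 → NEW=255, ERR=-538621512394607/4398046511104
(3,6): OLD=12845229044987919/70368744177664 → NEW=255, ERR=-5098800720316401/70368744177664
(4,0): OLD=128397766789/2147483648 → NEW=0, ERR=128397766789/2147483648
(4,1): OLD=4866394224449/34359738368 → NEW=255, ERR=-3895339059391/34359738368
(4,2): OLD=35565096806511/549755813888 → NEW=0, ERR=35565096806511/549755813888
(4,3): OLD=451573134448757/4398046511104 → NEW=0, ERR=451573134448757/4398046511104
(4,4): OLD=4803710370441295/35184372088832 → NEW=255, ERR=-4168304512210865/35184372088832
(4,5): OLD=87633577566449487/1125899906842624 → NEW=0, ERR=87633577566449487/1125899906842624
(4,6): OLD=3904710760686477529/18014398509481984 → NEW=255, ERR=-688960859231428391/18014398509481984
(5,0): OLD=19476525092691/549755813888 → NEW=0, ERR=19476525092691/549755813888
(5,1): OLD=285602044073713/4398046511104 → NEW=0, ERR=285602044073713/4398046511104
(5,2): OLD=5551851184877031/35184372088832 → NEW=255, ERR=-3420163697775129/35184372088832
(5,3): OLD=26849413188375587/281474976710656 → NEW=0, ERR=26849413188375587/281474976710656
(5,4): OLD=3273604469918197793/18014398509481984 → NEW=255, ERR=-1320067149999708127/18014398509481984
(5,5): OLD=23878236191946780945/144115188075855872 → NEW=255, ERR=-12871136767396466415/144115188075855872
(5,6): OLD=361646837057853006047/2305843009213693952 → NEW=255, ERR=-226343130291638951713/2305843009213693952
(6,0): OLD=3535823228725707/70368744177664 → NEW=0, ERR=3535823228725707/70368744177664
(6,1): OLD=107258032724331719/1125899906842624 → NEW=0, ERR=107258032724331719/1125899906842624
(6,2): OLD=2256211781842021493/18014398509481984 → NEW=0, ERR=2256211781842021493/18014398509481984
(6,3): OLD=25766116155604743339/144115188075855872 → NEW=255, ERR=-10983256803738504021/144115188075855872
(6,4): OLD=27086091263438221793/288230376151711744 → NEW=0, ERR=27086091263438221793/288230376151711744
(6,5): OLD=6095492609084286677413/36893488147419103232 → NEW=255, ERR=-3312346868507584646747/36893488147419103232
(6,6): OLD=74060568366762131927603/590295810358705651712 → NEW=0, ERR=74060568366762131927603/590295810358705651712
Row 0: ..#.###
Row 1: ...#.##
Row 2: .#.#.#.
Row 3: ...####
Row 4: .#..#.#
Row 5: ..#.###
Row 6: ...#.#.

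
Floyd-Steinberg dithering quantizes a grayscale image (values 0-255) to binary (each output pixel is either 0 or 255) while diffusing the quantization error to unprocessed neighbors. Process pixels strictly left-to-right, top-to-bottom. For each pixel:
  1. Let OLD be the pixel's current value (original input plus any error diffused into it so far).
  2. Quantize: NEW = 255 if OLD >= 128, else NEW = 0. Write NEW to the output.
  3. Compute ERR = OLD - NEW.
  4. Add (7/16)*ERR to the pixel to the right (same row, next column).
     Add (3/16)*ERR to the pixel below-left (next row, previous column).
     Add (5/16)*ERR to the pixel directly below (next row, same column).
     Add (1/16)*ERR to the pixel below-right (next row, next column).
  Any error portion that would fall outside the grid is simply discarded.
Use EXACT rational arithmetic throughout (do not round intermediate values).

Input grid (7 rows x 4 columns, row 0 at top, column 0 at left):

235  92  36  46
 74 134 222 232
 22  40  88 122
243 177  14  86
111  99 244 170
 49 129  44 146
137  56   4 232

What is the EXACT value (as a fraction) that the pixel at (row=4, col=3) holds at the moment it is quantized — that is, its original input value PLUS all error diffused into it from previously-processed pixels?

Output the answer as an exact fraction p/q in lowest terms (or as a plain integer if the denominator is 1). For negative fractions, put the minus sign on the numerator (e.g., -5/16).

(0,0): OLD=235 → NEW=255, ERR=-20
(0,1): OLD=333/4 → NEW=0, ERR=333/4
(0,2): OLD=4635/64 → NEW=0, ERR=4635/64
(0,3): OLD=79549/1024 → NEW=0, ERR=79549/1024
(1,0): OLD=5335/64 → NEW=0, ERR=5335/64
(1,1): OLD=106913/512 → NEW=255, ERR=-23647/512
(1,2): OLD=4000885/16384 → NEW=255, ERR=-177035/16384
(1,3): OLD=67128643/262144 → NEW=255, ERR=281923/262144
(2,0): OLD=322683/8192 → NEW=0, ERR=322683/8192
(2,1): OLD=12054457/262144 → NEW=0, ERR=12054457/262144
(2,2): OLD=53506957/524288 → NEW=0, ERR=53506957/524288
(2,3): OLD=1395112985/8388608 → NEW=255, ERR=-743982055/8388608
(3,0): OLD=1107008523/4194304 → NEW=255, ERR=37461003/4194304
(3,1): OLD=14554233173/67108864 → NEW=255, ERR=-2558527147/67108864
(3,2): OLD=16597519659/1073741824 → NEW=0, ERR=16597519659/1073741824
(3,3): OLD=1227085120173/17179869184 → NEW=0, ERR=1227085120173/17179869184
(4,0): OLD=114506641263/1073741824 → NEW=0, ERR=114506641263/1073741824
(4,1): OLD=1178526971021/8589934592 → NEW=255, ERR=-1011906349939/8589934592
(4,2): OLD=57257594378797/274877906944 → NEW=255, ERR=-12836271891923/274877906944
(4,3): OLD=760229778290763/4398046511104 → NEW=255, ERR=-361272082040757/4398046511104
Target (4,3): original=170, with diffused error = 760229778290763/4398046511104

Answer: 760229778290763/4398046511104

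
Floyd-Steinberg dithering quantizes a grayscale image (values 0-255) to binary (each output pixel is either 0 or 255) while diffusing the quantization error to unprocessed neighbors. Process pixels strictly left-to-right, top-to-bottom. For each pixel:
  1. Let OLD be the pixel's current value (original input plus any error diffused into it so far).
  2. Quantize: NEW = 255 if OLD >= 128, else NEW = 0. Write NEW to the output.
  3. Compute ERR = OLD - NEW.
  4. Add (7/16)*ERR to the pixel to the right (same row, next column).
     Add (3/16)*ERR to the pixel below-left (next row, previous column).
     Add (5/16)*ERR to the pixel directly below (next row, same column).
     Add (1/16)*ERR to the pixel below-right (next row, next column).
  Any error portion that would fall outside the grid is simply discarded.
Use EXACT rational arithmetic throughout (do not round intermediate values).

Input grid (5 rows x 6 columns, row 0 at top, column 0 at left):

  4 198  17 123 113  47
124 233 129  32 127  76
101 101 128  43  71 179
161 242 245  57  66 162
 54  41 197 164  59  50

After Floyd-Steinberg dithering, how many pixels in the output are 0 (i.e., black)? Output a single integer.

Answer: 17

Derivation:
(0,0): OLD=4 → NEW=0, ERR=4
(0,1): OLD=799/4 → NEW=255, ERR=-221/4
(0,2): OLD=-459/64 → NEW=0, ERR=-459/64
(0,3): OLD=122739/1024 → NEW=0, ERR=122739/1024
(0,4): OLD=2710565/16384 → NEW=255, ERR=-1467355/16384
(0,5): OLD=2049283/262144 → NEW=0, ERR=2049283/262144
(1,0): OLD=7353/64 → NEW=0, ERR=7353/64
(1,1): OLD=135631/512 → NEW=255, ERR=5071/512
(1,2): OLD=2459451/16384 → NEW=255, ERR=-1718469/16384
(1,3): OLD=414719/65536 → NEW=0, ERR=414719/65536
(1,4): OLD=464469373/4194304 → NEW=0, ERR=464469373/4194304
(1,5): OLD=8139859035/67108864 → NEW=0, ERR=8139859035/67108864
(2,0): OLD=1136725/8192 → NEW=255, ERR=-952235/8192
(2,1): OLD=10683575/262144 → NEW=0, ERR=10683575/262144
(2,2): OLD=481751397/4194304 → NEW=0, ERR=481751397/4194304
(2,3): OLD=3672065533/33554432 → NEW=0, ERR=3672065533/33554432
(2,4): OLD=189646386167/1073741824 → NEW=255, ERR=-84157778953/1073741824
(2,5): OLD=3256185013553/17179869184 → NEW=255, ERR=-1124681628367/17179869184
(3,0): OLD=554976069/4194304 → NEW=255, ERR=-514571451/4194304
(3,1): OLD=7225370401/33554432 → NEW=255, ERR=-1331009759/33554432
(3,2): OLD=76935027603/268435456 → NEW=255, ERR=8483986323/268435456
(3,3): OLD=1675189666585/17179869184 → NEW=0, ERR=1675189666585/17179869184
(3,4): OLD=10820849937977/137438953472 → NEW=0, ERR=10820849937977/137438953472
(3,5): OLD=376228256124599/2199023255552 → NEW=255, ERR=-184522674041161/2199023255552
(4,0): OLD=4415141931/536870912 → NEW=0, ERR=4415141931/536870912
(4,1): OLD=261651303279/8589934592 → NEW=0, ERR=261651303279/8589934592
(4,2): OLD=64873033540381/274877906944 → NEW=255, ERR=-5220832730339/274877906944
(4,3): OLD=892361673658097/4398046511104 → NEW=255, ERR=-229140186673423/4398046511104
(4,4): OLD=3600823100243329/70368744177664 → NEW=0, ERR=3600823100243329/70368744177664
(4,5): OLD=57517404365492967/1125899906842624 → NEW=0, ERR=57517404365492967/1125899906842624
Output grid:
  Row 0: .#..#.  (4 black, running=4)
  Row 1: .##...  (4 black, running=8)
  Row 2: #...##  (3 black, running=11)
  Row 3: ###..#  (2 black, running=13)
  Row 4: ..##..  (4 black, running=17)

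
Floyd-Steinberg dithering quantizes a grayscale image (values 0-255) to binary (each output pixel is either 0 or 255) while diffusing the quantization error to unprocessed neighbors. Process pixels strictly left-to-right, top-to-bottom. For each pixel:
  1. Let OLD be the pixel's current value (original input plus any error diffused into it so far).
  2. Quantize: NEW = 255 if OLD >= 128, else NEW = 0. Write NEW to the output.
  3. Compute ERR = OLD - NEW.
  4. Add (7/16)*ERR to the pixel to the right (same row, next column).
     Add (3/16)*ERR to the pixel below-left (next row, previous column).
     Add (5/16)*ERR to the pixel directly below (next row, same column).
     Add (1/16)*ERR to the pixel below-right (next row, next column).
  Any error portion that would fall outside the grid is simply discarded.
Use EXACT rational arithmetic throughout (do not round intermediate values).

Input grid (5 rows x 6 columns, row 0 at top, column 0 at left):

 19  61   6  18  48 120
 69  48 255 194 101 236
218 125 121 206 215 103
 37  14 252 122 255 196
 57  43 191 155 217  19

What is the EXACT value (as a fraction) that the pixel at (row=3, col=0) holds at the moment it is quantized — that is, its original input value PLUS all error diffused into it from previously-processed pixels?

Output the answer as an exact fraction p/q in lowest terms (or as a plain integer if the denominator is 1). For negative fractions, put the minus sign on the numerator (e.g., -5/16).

(0,0): OLD=19 → NEW=0, ERR=19
(0,1): OLD=1109/16 → NEW=0, ERR=1109/16
(0,2): OLD=9299/256 → NEW=0, ERR=9299/256
(0,3): OLD=138821/4096 → NEW=0, ERR=138821/4096
(0,4): OLD=4117475/65536 → NEW=0, ERR=4117475/65536
(0,5): OLD=154651445/1048576 → NEW=255, ERR=-112735435/1048576
(1,0): OLD=22511/256 → NEW=0, ERR=22511/256
(1,1): OLD=237833/2048 → NEW=0, ERR=237833/2048
(1,2): OLD=21485629/65536 → NEW=255, ERR=4773949/65536
(1,3): OLD=65670009/262144 → NEW=255, ERR=-1176711/262144
(1,4): OLD=1688280779/16777216 → NEW=0, ERR=1688280779/16777216
(1,5): OLD=67203971869/268435456 → NEW=255, ERR=-1247069411/268435456
(2,0): OLD=8757363/32768 → NEW=255, ERR=401523/32768
(2,1): OLD=194831265/1048576 → NEW=255, ERR=-72555615/1048576
(2,2): OLD=2011719715/16777216 → NEW=0, ERR=2011719715/16777216
(2,3): OLD=37645083851/134217728 → NEW=255, ERR=3419563211/134217728
(2,4): OLD=1101408155617/4294967296 → NEW=255, ERR=6191495137/4294967296
(2,5): OLD=7453880896311/68719476736 → NEW=0, ERR=7453880896311/68719476736
(3,0): OLD=467333827/16777216 → NEW=0, ERR=467333827/16777216
Target (3,0): original=37, with diffused error = 467333827/16777216

Answer: 467333827/16777216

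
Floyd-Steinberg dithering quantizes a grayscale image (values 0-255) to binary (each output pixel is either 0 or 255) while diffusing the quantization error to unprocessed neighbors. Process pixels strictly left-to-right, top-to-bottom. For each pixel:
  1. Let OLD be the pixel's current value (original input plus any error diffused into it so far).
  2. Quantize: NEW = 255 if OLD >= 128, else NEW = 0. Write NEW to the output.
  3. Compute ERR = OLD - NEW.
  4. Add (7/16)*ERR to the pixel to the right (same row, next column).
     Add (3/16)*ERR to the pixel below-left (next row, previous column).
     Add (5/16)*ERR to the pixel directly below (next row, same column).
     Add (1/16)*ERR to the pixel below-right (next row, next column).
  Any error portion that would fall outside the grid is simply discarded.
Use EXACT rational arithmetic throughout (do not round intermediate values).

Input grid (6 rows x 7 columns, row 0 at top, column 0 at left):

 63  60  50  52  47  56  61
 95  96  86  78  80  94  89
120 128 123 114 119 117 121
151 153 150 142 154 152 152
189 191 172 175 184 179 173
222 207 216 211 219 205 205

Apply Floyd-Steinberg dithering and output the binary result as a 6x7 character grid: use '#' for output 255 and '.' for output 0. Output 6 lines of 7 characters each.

Answer: .......
#.#.#.#
.#.#.#.
#.#.#.#
######.
##.####

Derivation:
(0,0): OLD=63 → NEW=0, ERR=63
(0,1): OLD=1401/16 → NEW=0, ERR=1401/16
(0,2): OLD=22607/256 → NEW=0, ERR=22607/256
(0,3): OLD=371241/4096 → NEW=0, ERR=371241/4096
(0,4): OLD=5678879/65536 → NEW=0, ERR=5678879/65536
(0,5): OLD=98472409/1048576 → NEW=0, ERR=98472409/1048576
(0,6): OLD=1712717039/16777216 → NEW=0, ERR=1712717039/16777216
(1,0): OLD=33563/256 → NEW=255, ERR=-31717/256
(1,1): OLD=183613/2048 → NEW=0, ERR=183613/2048
(1,2): OLD=11487617/65536 → NEW=255, ERR=-5224063/65536
(1,3): OLD=24435949/262144 → NEW=0, ERR=24435949/262144
(1,4): OLD=2871149095/16777216 → NEW=255, ERR=-1407040985/16777216
(1,5): OLD=14926691415/134217728 → NEW=0, ERR=14926691415/134217728
(1,6): OLD=376726034489/2147483648 → NEW=255, ERR=-170882295751/2147483648
(2,0): OLD=3214319/32768 → NEW=0, ERR=3214319/32768
(2,1): OLD=184804533/1048576 → NEW=255, ERR=-82582347/1048576
(2,2): OLD=1454837343/16777216 → NEW=0, ERR=1454837343/16777216
(2,3): OLD=21523261991/134217728 → NEW=255, ERR=-12702258649/134217728
(2,4): OLD=83822192151/1073741824 → NEW=0, ERR=83822192151/1073741824
(2,5): OLD=5694987259037/34359738368 → NEW=255, ERR=-3066746024803/34359738368
(2,6): OLD=35203880648987/549755813888 → NEW=0, ERR=35203880648987/549755813888
(3,0): OLD=2799903615/16777216 → NEW=255, ERR=-1478286465/16777216
(3,1): OLD=15063137555/134217728 → NEW=0, ERR=15063137555/134217728
(3,2): OLD=218540343721/1073741824 → NEW=255, ERR=-55263821399/1073741824
(3,3): OLD=472295123695/4294967296 → NEW=0, ERR=472295123695/4294967296
(3,4): OLD=112070456721279/549755813888 → NEW=255, ERR=-28117275820161/549755813888
(3,5): OLD=521687065489261/4398046511104 → NEW=0, ERR=521687065489261/4398046511104
(3,6): OLD=15363470308214451/70368744177664 → NEW=255, ERR=-2580559457089869/70368744177664
(4,0): OLD=391932363537/2147483648 → NEW=255, ERR=-155675966703/2147483648
(4,1): OLD=6157225669853/34359738368 → NEW=255, ERR=-2604507613987/34359738368
(4,2): OLD=82675481449747/549755813888 → NEW=255, ERR=-57512251091693/549755813888
(4,3): OLD=663176248196289/4398046511104 → NEW=255, ERR=-458325612135231/4398046511104
(4,4): OLD=5331785007034291/35184372088832 → NEW=255, ERR=-3640229875617869/35184372088832
(4,5): OLD=180967140629070195/1125899906842624 → NEW=255, ERR=-106137335615798925/1125899906842624
(4,6): OLD=2300636725027852053/18014398509481984 → NEW=0, ERR=2300636725027852053/18014398509481984
(5,0): OLD=101778190504935/549755813888 → NEW=255, ERR=-38409542036505/549755813888
(5,1): OLD=565587025735757/4398046511104 → NEW=255, ERR=-555914834595763/4398046511104
(5,2): OLD=3649700522770667/35184372088832 → NEW=0, ERR=3649700522770667/35184372088832
(5,3): OLD=55697922824580151/281474976710656 → NEW=255, ERR=-16078196236637129/281474976710656
(5,4): OLD=2476783635297839933/18014398509481984 → NEW=255, ERR=-2116887984620065987/18014398509481984
(5,5): OLD=20408068424131869421/144115188075855872 → NEW=255, ERR=-16341304535211377939/144115188075855872
(5,6): OLD=436748575184619434307/2305843009213693952 → NEW=255, ERR=-151241392164872523453/2305843009213693952
Row 0: .......
Row 1: #.#.#.#
Row 2: .#.#.#.
Row 3: #.#.#.#
Row 4: ######.
Row 5: ##.####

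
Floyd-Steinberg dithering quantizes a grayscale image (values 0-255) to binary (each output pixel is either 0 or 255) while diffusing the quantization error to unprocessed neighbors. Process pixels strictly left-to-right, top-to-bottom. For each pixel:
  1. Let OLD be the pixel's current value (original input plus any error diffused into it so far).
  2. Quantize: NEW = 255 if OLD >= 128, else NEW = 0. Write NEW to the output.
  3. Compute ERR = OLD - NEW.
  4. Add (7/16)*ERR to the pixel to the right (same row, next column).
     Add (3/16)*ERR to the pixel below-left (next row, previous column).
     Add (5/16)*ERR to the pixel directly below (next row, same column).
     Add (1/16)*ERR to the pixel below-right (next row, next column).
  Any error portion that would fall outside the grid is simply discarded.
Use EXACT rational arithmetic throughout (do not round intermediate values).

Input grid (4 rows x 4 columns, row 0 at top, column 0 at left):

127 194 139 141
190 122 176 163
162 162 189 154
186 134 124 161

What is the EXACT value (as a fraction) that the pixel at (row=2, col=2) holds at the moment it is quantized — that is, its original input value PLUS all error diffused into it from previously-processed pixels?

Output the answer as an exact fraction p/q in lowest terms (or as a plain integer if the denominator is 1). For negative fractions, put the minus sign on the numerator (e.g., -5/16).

Answer: 229151737/2097152

Derivation:
(0,0): OLD=127 → NEW=0, ERR=127
(0,1): OLD=3993/16 → NEW=255, ERR=-87/16
(0,2): OLD=34975/256 → NEW=255, ERR=-30305/256
(0,3): OLD=365401/4096 → NEW=0, ERR=365401/4096
(1,0): OLD=58539/256 → NEW=255, ERR=-6741/256
(1,1): OLD=193581/2048 → NEW=0, ERR=193581/2048
(1,2): OLD=12894001/65536 → NEW=255, ERR=-3817679/65536
(1,3): OLD=165668135/1048576 → NEW=255, ERR=-101718745/1048576
(2,0): OLD=5619519/32768 → NEW=255, ERR=-2736321/32768
(2,1): OLD=149355045/1048576 → NEW=255, ERR=-118031835/1048576
(2,2): OLD=229151737/2097152 → NEW=0, ERR=229151737/2097152
Target (2,2): original=189, with diffused error = 229151737/2097152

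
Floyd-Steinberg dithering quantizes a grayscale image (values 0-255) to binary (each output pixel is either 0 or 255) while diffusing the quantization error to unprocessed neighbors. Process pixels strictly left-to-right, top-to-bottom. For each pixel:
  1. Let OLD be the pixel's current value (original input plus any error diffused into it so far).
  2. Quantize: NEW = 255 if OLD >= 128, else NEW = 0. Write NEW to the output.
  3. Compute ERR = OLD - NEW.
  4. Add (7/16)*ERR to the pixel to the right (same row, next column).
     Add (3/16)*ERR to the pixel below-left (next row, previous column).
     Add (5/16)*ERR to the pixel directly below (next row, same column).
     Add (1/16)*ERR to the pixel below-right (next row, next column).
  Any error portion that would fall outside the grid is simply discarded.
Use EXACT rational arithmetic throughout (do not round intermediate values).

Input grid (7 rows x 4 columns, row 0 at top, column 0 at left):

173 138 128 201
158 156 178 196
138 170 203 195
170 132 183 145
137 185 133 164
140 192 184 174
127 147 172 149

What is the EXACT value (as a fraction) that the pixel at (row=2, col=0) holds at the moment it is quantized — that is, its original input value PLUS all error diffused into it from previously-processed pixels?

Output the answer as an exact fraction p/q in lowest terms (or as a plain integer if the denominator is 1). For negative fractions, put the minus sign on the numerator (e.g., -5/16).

Answer: 2106231/16384

Derivation:
(0,0): OLD=173 → NEW=255, ERR=-82
(0,1): OLD=817/8 → NEW=0, ERR=817/8
(0,2): OLD=22103/128 → NEW=255, ERR=-10537/128
(0,3): OLD=337889/2048 → NEW=255, ERR=-184351/2048
(1,0): OLD=19395/128 → NEW=255, ERR=-13245/128
(1,1): OLD=125013/1024 → NEW=0, ERR=125013/1024
(1,2): OLD=6396025/32768 → NEW=255, ERR=-1959815/32768
(1,3): OLD=71596191/524288 → NEW=255, ERR=-62097249/524288
(2,0): OLD=2106231/16384 → NEW=255, ERR=-2071689/16384
Target (2,0): original=138, with diffused error = 2106231/16384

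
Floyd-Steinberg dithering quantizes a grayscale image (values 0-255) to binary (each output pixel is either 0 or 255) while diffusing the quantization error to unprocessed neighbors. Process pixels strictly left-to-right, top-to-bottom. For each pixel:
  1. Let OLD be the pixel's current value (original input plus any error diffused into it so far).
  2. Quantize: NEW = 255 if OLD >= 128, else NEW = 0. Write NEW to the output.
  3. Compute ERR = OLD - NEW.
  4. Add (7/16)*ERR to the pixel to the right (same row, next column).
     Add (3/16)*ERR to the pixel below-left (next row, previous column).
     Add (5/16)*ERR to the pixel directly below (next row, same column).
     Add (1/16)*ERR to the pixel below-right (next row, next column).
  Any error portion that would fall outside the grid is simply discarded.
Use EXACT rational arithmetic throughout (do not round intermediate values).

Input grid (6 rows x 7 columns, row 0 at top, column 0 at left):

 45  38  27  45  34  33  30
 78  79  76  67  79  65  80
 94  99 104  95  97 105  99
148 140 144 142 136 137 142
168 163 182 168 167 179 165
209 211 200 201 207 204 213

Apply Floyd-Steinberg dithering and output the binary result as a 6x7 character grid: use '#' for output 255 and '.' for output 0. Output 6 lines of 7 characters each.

Answer: .......
.#.#..#
.#..#..
#.##.##
#.#.##.
#######

Derivation:
(0,0): OLD=45 → NEW=0, ERR=45
(0,1): OLD=923/16 → NEW=0, ERR=923/16
(0,2): OLD=13373/256 → NEW=0, ERR=13373/256
(0,3): OLD=277931/4096 → NEW=0, ERR=277931/4096
(0,4): OLD=4173741/65536 → NEW=0, ERR=4173741/65536
(0,5): OLD=63819195/1048576 → NEW=0, ERR=63819195/1048576
(0,6): OLD=950050845/16777216 → NEW=0, ERR=950050845/16777216
(1,0): OLD=26337/256 → NEW=0, ERR=26337/256
(1,1): OLD=316711/2048 → NEW=255, ERR=-205529/2048
(1,2): OLD=4243251/65536 → NEW=0, ERR=4243251/65536
(1,3): OLD=34534135/262144 → NEW=255, ERR=-32312585/262144
(1,4): OLD=1017154885/16777216 → NEW=0, ERR=1017154885/16777216
(1,5): OLD=16796277333/134217728 → NEW=0, ERR=16796277333/134217728
(1,6): OLD=335543523931/2147483648 → NEW=255, ERR=-212064806309/2147483648
(2,0): OLD=3517085/32768 → NEW=0, ERR=3517085/32768
(2,1): OLD=139635599/1048576 → NEW=255, ERR=-127751281/1048576
(2,2): OLD=697049709/16777216 → NEW=0, ERR=697049709/16777216
(2,3): OLD=12089212997/134217728 → NEW=0, ERR=12089212997/134217728
(2,4): OLD=183730694357/1073741824 → NEW=255, ERR=-90073470763/1073741824
(2,5): OLD=3184447530951/34359738368 → NEW=0, ERR=3184447530951/34359738368
(2,6): OLD=64051620784097/549755813888 → NEW=0, ERR=64051620784097/549755813888
(3,0): OLD=2662507725/16777216 → NEW=255, ERR=-1615682355/16777216
(3,1): OLD=9971490761/134217728 → NEW=0, ERR=9971490761/134217728
(3,2): OLD=213417772011/1073741824 → NEW=255, ERR=-60386393109/1073741824
(3,3): OLD=568698990333/4294967296 → NEW=255, ERR=-526517670147/4294967296
(3,4): OLD=43518226958541/549755813888 → NEW=0, ERR=43518226958541/549755813888
(3,5): OLD=955242690274999/4398046511104 → NEW=255, ERR=-166259170056521/4398046511104
(3,6): OLD=11798221598158249/70368744177664 → NEW=255, ERR=-6145808167146071/70368744177664
(4,0): OLD=326064430947/2147483648 → NEW=255, ERR=-221543899293/2147483648
(4,1): OLD=4278423619719/34359738368 → NEW=0, ERR=4278423619719/34359738368
(4,2): OLD=110258978119497/549755813888 → NEW=255, ERR=-29928754421943/549755813888
(4,3): OLD=515453942743539/4398046511104 → NEW=0, ERR=515453942743539/4398046511104
(4,4): OLD=8031277675408105/35184372088832 → NEW=255, ERR=-940737207244055/35184372088832
(4,5): OLD=162197937368146281/1125899906842624 → NEW=255, ERR=-124906538876722839/1125899906842624
(4,6): OLD=1563802981021312431/18014398509481984 → NEW=0, ERR=1563802981021312431/18014398509481984
(5,0): OLD=110010724018309/549755813888 → NEW=255, ERR=-30177008523131/549755813888
(5,1): OLD=920254478058327/4398046511104 → NEW=255, ERR=-201247382273193/4398046511104
(5,2): OLD=6780933517148689/35184372088832 → NEW=255, ERR=-2191081365503471/35184372088832
(5,3): OLD=56847938442082229/281474976710656 → NEW=255, ERR=-14928180619135051/281474976710656
(5,4): OLD=2917710073680117927/18014398509481984 → NEW=255, ERR=-1675961546237787993/18014398509481984
(5,5): OLD=20642247147050916919/144115188075855872 → NEW=255, ERR=-16107125812292330441/144115188075855872
(5,6): OLD=424958762541102472537/2305843009213693952 → NEW=255, ERR=-163031204808389485223/2305843009213693952
Row 0: .......
Row 1: .#.#..#
Row 2: .#..#..
Row 3: #.##.##
Row 4: #.#.##.
Row 5: #######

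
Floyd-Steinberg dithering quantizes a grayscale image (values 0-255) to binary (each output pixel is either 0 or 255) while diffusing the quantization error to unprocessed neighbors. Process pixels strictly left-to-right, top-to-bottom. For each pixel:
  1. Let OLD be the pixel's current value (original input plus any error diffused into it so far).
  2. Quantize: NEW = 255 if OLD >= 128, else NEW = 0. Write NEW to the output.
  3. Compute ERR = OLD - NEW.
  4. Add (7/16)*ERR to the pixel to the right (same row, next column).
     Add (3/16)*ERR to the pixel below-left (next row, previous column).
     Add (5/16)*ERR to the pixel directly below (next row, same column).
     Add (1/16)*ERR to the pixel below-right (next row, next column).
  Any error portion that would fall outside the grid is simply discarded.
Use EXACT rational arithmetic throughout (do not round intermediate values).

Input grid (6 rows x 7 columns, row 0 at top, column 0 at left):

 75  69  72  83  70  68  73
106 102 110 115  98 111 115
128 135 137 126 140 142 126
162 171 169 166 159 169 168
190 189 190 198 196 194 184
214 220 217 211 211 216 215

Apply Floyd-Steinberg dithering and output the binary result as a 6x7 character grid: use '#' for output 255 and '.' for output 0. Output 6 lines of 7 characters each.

(0,0): OLD=75 → NEW=0, ERR=75
(0,1): OLD=1629/16 → NEW=0, ERR=1629/16
(0,2): OLD=29835/256 → NEW=0, ERR=29835/256
(0,3): OLD=548813/4096 → NEW=255, ERR=-495667/4096
(0,4): OLD=1117851/65536 → NEW=0, ERR=1117851/65536
(0,5): OLD=79128125/1048576 → NEW=0, ERR=79128125/1048576
(0,6): OLD=1778633643/16777216 → NEW=0, ERR=1778633643/16777216
(1,0): OLD=38023/256 → NEW=255, ERR=-27257/256
(1,1): OLD=233009/2048 → NEW=0, ERR=233009/2048
(1,2): OLD=11787909/65536 → NEW=255, ERR=-4923771/65536
(1,3): OLD=14364449/262144 → NEW=0, ERR=14364449/262144
(1,4): OLD=2246293443/16777216 → NEW=255, ERR=-2031896637/16777216
(1,5): OLD=13762689971/134217728 → NEW=0, ERR=13762689971/134217728
(1,6): OLD=424573195037/2147483648 → NEW=255, ERR=-123035135203/2147483648
(2,0): OLD=3803051/32768 → NEW=0, ERR=3803051/32768
(2,1): OLD=210332809/1048576 → NEW=255, ERR=-57054071/1048576
(2,2): OLD=1796872411/16777216 → NEW=0, ERR=1796872411/16777216
(2,3): OLD=21820711363/134217728 → NEW=255, ERR=-12404809277/134217728
(2,4): OLD=90590424051/1073741824 → NEW=0, ERR=90590424051/1073741824
(2,5): OLD=6619175807505/34359738368 → NEW=255, ERR=-2142557476335/34359738368
(2,6): OLD=47951768031879/549755813888 → NEW=0, ERR=47951768031879/549755813888
(3,0): OLD=3155234939/16777216 → NEW=255, ERR=-1122955141/16777216
(3,1): OLD=20407615327/134217728 → NEW=255, ERR=-13817905313/134217728
(3,2): OLD=146778473421/1073741824 → NEW=255, ERR=-127025691699/1073741824
(3,3): OLD=463314294507/4294967296 → NEW=0, ERR=463314294507/4294967296
(3,4): OLD=118247939144827/549755813888 → NEW=255, ERR=-21939793396613/549755813888
(3,5): OLD=675897085039905/4398046511104 → NEW=255, ERR=-445604775291615/4398046511104
(3,6): OLD=10346538959110527/70368744177664 → NEW=255, ERR=-7597490806193793/70368744177664
(4,0): OLD=321649971541/2147483648 → NEW=255, ERR=-225958358699/2147483648
(4,1): OLD=2900957207377/34359738368 → NEW=0, ERR=2900957207377/34359738368
(4,2): OLD=112018353726559/549755813888 → NEW=255, ERR=-28169378814881/549755813888
(4,3): OLD=855052690418885/4398046511104 → NEW=255, ERR=-266449169912635/4398046511104
(4,4): OLD=5093578722634751/35184372088832 → NEW=255, ERR=-3878436160017409/35184372088832
(4,5): OLD=102877327690548287/1125899906842624 → NEW=0, ERR=102877327690548287/1125899906842624
(4,6): OLD=3312916532608366185/18014398509481984 → NEW=255, ERR=-1280755087309539735/18014398509481984
(5,0): OLD=108273947098243/549755813888 → NEW=255, ERR=-31913785443197/549755813888
(5,1): OLD=900733533550977/4398046511104 → NEW=255, ERR=-220768326780543/4398046511104
(5,2): OLD=6084919529650199/35184372088832 → NEW=255, ERR=-2887095353001961/35184372088832
(5,3): OLD=37238328590086547/281474976710656 → NEW=255, ERR=-34537790471130733/281474976710656
(5,4): OLD=2453851162280262961/18014398509481984 → NEW=255, ERR=-2139820457637642959/18014398509481984
(5,5): OLD=24840589842346283169/144115188075855872 → NEW=255, ERR=-11908783116996964191/144115188075855872
(5,6): OLD=374332859613974041679/2305843009213693952 → NEW=255, ERR=-213657107735517916081/2305843009213693952
Row 0: ...#...
Row 1: #.#.#.#
Row 2: .#.#.#.
Row 3: ###.###
Row 4: #.###.#
Row 5: #######

Answer: ...#...
#.#.#.#
.#.#.#.
###.###
#.###.#
#######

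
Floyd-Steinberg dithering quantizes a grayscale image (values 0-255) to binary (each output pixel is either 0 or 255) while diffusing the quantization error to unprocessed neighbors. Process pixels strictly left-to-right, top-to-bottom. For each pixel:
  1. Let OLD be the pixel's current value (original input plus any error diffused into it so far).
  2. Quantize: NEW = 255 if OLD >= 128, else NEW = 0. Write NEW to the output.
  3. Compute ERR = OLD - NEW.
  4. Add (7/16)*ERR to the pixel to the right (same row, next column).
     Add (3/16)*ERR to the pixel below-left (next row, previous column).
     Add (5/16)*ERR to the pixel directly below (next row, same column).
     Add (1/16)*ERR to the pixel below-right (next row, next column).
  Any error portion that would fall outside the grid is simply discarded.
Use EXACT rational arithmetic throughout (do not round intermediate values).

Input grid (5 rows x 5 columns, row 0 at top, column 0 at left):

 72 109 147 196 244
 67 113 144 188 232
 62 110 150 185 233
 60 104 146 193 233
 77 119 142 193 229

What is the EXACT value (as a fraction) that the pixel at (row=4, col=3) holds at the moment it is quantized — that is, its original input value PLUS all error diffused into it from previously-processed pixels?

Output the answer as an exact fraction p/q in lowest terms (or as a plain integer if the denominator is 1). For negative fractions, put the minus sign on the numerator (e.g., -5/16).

(0,0): OLD=72 → NEW=0, ERR=72
(0,1): OLD=281/2 → NEW=255, ERR=-229/2
(0,2): OLD=3101/32 → NEW=0, ERR=3101/32
(0,3): OLD=122059/512 → NEW=255, ERR=-8501/512
(0,4): OLD=1939341/8192 → NEW=255, ERR=-149619/8192
(1,0): OLD=2177/32 → NEW=0, ERR=2177/32
(1,1): OLD=33191/256 → NEW=255, ERR=-32089/256
(1,2): OLD=894355/8192 → NEW=0, ERR=894355/8192
(1,3): OLD=7641735/32768 → NEW=255, ERR=-714105/32768
(1,4): OLD=113099637/524288 → NEW=255, ERR=-20593803/524288
(2,0): OLD=244765/4096 → NEW=0, ERR=244765/4096
(2,1): OLD=15950767/131072 → NEW=0, ERR=15950767/131072
(2,2): OLD=472777741/2097152 → NEW=255, ERR=-61996019/2097152
(2,3): OLD=5526913431/33554432 → NEW=255, ERR=-3029466729/33554432
(2,4): OLD=96563394913/536870912 → NEW=255, ERR=-40338687647/536870912
(3,0): OLD=212843821/2097152 → NEW=0, ERR=212843821/2097152
(3,1): OLD=3097480329/16777216 → NEW=255, ERR=-1180709751/16777216
(3,2): OLD=51888531283/536870912 → NEW=0, ERR=51888531283/536870912
(3,3): OLD=205229089139/1073741824 → NEW=255, ERR=-68575075981/1073741824
(3,4): OLD=3022554176207/17179869184 → NEW=255, ERR=-1358312465713/17179869184
(4,0): OLD=25641153699/268435456 → NEW=0, ERR=25641153699/268435456
(4,1): OLD=1402418420099/8589934592 → NEW=255, ERR=-788014900861/8589934592
(4,2): OLD=15900984373581/137438953472 → NEW=0, ERR=15900984373581/137438953472
(4,3): OLD=472514295140099/2199023255552 → NEW=255, ERR=-88236635025661/2199023255552
Target (4,3): original=193, with diffused error = 472514295140099/2199023255552

Answer: 472514295140099/2199023255552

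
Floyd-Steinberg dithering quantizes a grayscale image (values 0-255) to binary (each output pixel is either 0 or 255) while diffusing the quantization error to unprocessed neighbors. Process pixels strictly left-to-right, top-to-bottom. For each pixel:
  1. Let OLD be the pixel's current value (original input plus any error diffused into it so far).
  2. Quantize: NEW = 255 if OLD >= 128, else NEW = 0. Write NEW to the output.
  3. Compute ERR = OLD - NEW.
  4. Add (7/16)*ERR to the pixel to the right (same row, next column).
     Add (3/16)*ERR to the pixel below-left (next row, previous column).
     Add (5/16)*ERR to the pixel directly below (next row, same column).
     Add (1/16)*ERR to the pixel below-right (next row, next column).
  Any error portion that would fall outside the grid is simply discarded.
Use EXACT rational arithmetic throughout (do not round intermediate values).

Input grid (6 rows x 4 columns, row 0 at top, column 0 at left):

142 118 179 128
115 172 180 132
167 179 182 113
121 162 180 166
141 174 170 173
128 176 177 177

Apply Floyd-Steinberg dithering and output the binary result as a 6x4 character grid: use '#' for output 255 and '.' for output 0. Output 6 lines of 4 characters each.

Answer: #.#.
.##.
##.#
.##.
#.##
.##.

Derivation:
(0,0): OLD=142 → NEW=255, ERR=-113
(0,1): OLD=1097/16 → NEW=0, ERR=1097/16
(0,2): OLD=53503/256 → NEW=255, ERR=-11777/256
(0,3): OLD=441849/4096 → NEW=0, ERR=441849/4096
(1,0): OLD=23691/256 → NEW=0, ERR=23691/256
(1,1): OLD=446925/2048 → NEW=255, ERR=-75315/2048
(1,2): OLD=11406289/65536 → NEW=255, ERR=-5305391/65536
(1,3): OLD=133607303/1048576 → NEW=0, ERR=133607303/1048576
(2,0): OLD=6193951/32768 → NEW=255, ERR=-2161889/32768
(2,1): OLD=135526981/1048576 → NEW=255, ERR=-131859899/1048576
(2,2): OLD=258532921/2097152 → NEW=0, ERR=258532921/2097152
(2,3): OLD=6767681781/33554432 → NEW=255, ERR=-1788698379/33554432
(3,0): OLD=1288561199/16777216 → NEW=0, ERR=1288561199/16777216
(3,1): OLD=47055583281/268435456 → NEW=255, ERR=-21395457999/268435456
(3,2): OLD=712102081487/4294967296 → NEW=255, ERR=-383114578993/4294967296
(3,3): OLD=8110339544873/68719476736 → NEW=0, ERR=8110339544873/68719476736
(4,0): OLD=644488910659/4294967296 → NEW=255, ERR=-450727749821/4294967296
(4,1): OLD=3135492996681/34359738368 → NEW=0, ERR=3135492996681/34359738368
(4,2): OLD=219018493742889/1099511627776 → NEW=255, ERR=-61356971339991/1099511627776
(4,3): OLD=3164699217671663/17592186044416 → NEW=255, ERR=-1321308223654417/17592186044416
(5,0): OLD=61746113174867/549755813888 → NEW=0, ERR=61746113174867/549755813888
(5,1): OLD=4162891989760165/17592186044416 → NEW=255, ERR=-323115451565915/17592186044416
(5,2): OLD=1259129773530089/8796093022208 → NEW=255, ERR=-983873947132951/8796093022208
(5,3): OLD=28458582958212857/281474976710656 → NEW=0, ERR=28458582958212857/281474976710656
Row 0: #.#.
Row 1: .##.
Row 2: ##.#
Row 3: .##.
Row 4: #.##
Row 5: .##.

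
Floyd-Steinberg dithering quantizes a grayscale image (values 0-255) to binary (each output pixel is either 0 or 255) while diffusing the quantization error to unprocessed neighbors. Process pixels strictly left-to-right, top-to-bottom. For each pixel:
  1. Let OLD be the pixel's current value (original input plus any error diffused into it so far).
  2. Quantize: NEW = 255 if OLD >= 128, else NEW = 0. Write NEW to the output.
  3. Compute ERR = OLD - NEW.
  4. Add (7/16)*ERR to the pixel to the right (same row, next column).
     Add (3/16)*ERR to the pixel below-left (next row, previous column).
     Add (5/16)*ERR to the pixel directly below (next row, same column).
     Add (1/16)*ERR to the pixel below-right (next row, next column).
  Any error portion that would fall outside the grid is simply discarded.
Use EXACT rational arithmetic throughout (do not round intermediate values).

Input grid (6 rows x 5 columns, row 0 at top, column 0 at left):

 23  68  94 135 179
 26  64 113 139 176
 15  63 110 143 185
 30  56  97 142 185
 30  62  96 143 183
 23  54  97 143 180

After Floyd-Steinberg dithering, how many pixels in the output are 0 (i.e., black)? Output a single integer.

Answer: 18

Derivation:
(0,0): OLD=23 → NEW=0, ERR=23
(0,1): OLD=1249/16 → NEW=0, ERR=1249/16
(0,2): OLD=32807/256 → NEW=255, ERR=-32473/256
(0,3): OLD=325649/4096 → NEW=0, ERR=325649/4096
(0,4): OLD=14010487/65536 → NEW=255, ERR=-2701193/65536
(1,0): OLD=12243/256 → NEW=0, ERR=12243/256
(1,1): OLD=178117/2048 → NEW=0, ERR=178117/2048
(1,2): OLD=8598057/65536 → NEW=255, ERR=-8113623/65536
(1,3): OLD=24647989/262144 → NEW=0, ERR=24647989/262144
(1,4): OLD=877551103/4194304 → NEW=255, ERR=-191996417/4194304
(2,0): OLD=1515591/32768 → NEW=0, ERR=1515591/32768
(2,1): OLD=94570621/1048576 → NEW=0, ERR=94570621/1048576
(2,2): OLD=2245370039/16777216 → NEW=255, ERR=-2032820041/16777216
(2,3): OLD=27662841909/268435456 → NEW=0, ERR=27662841909/268435456
(2,4): OLD=952009530419/4294967296 → NEW=255, ERR=-143207130061/4294967296
(3,0): OLD=1029522903/16777216 → NEW=0, ERR=1029522903/16777216
(3,1): OLD=12241109003/134217728 → NEW=0, ERR=12241109003/134217728
(3,2): OLD=532560355177/4294967296 → NEW=0, ERR=532560355177/4294967296
(3,3): OLD=1843636526849/8589934592 → NEW=255, ERR=-346796794111/8589934592
(3,4): OLD=22451768474021/137438953472 → NEW=255, ERR=-12595164661339/137438953472
(4,0): OLD=142328752569/2147483648 → NEW=0, ERR=142328752569/2147483648
(4,1): OLD=10073026462777/68719476736 → NEW=255, ERR=-7450440104903/68719476736
(4,2): OLD=93949188697207/1099511627776 → NEW=0, ERR=93949188697207/1099511627776
(4,3): OLD=2785428476054073/17592186044416 → NEW=255, ERR=-1700578965272007/17592186044416
(4,4): OLD=30834722763549711/281474976710656 → NEW=0, ERR=30834722763549711/281474976710656
(5,0): OLD=25710047535179/1099511627776 → NEW=0, ERR=25710047535179/1099511627776
(5,1): OLD=444316529079713/8796093022208 → NEW=0, ERR=444316529079713/8796093022208
(5,2): OLD=34030389681154985/281474976710656 → NEW=0, ERR=34030389681154985/281474976710656
(5,3): OLD=215684079464359847/1125899906842624 → NEW=255, ERR=-71420396780509273/1125899906842624
(5,4): OLD=3250506355736777981/18014398509481984 → NEW=255, ERR=-1343165264181127939/18014398509481984
Output grid:
  Row 0: ..#.#  (3 black, running=3)
  Row 1: ..#.#  (3 black, running=6)
  Row 2: ..#.#  (3 black, running=9)
  Row 3: ...##  (3 black, running=12)
  Row 4: .#.#.  (3 black, running=15)
  Row 5: ...##  (3 black, running=18)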